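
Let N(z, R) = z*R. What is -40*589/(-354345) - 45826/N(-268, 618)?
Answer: 671343847/1956267876 ≈ 0.34318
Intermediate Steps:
N(z, R) = R*z
-40*589/(-354345) - 45826/N(-268, 618) = -40*589/(-354345) - 45826/(618*(-268)) = -23560*(-1/354345) - 45826/(-165624) = 4712/70869 - 45826*(-1/165624) = 4712/70869 + 22913/82812 = 671343847/1956267876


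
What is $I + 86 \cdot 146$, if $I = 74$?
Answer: $12630$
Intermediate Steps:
$I + 86 \cdot 146 = 74 + 86 \cdot 146 = 74 + 12556 = 12630$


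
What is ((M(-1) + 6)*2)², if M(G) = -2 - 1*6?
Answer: 16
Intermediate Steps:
M(G) = -8 (M(G) = -2 - 6 = -8)
((M(-1) + 6)*2)² = ((-8 + 6)*2)² = (-2*2)² = (-4)² = 16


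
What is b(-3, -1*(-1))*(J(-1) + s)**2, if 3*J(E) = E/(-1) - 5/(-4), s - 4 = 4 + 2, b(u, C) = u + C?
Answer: -1849/8 ≈ -231.13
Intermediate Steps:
b(u, C) = C + u
s = 10 (s = 4 + (4 + 2) = 4 + 6 = 10)
J(E) = 5/12 - E/3 (J(E) = (E/(-1) - 5/(-4))/3 = (E*(-1) - 5*(-1/4))/3 = (-E + 5/4)/3 = (5/4 - E)/3 = 5/12 - E/3)
b(-3, -1*(-1))*(J(-1) + s)**2 = (-1*(-1) - 3)*((5/12 - 1/3*(-1)) + 10)**2 = (1 - 3)*((5/12 + 1/3) + 10)**2 = -2*(3/4 + 10)**2 = -2*(43/4)**2 = -2*1849/16 = -1849/8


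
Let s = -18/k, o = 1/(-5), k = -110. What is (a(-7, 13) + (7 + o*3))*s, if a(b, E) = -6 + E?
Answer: 603/275 ≈ 2.1927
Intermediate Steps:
o = -⅕ (o = 1*(-⅕) = -⅕ ≈ -0.20000)
s = 9/55 (s = -18/(-110) = -18*(-1/110) = 9/55 ≈ 0.16364)
(a(-7, 13) + (7 + o*3))*s = ((-6 + 13) + (7 - ⅕*3))*(9/55) = (7 + (7 - ⅗))*(9/55) = (7 + 32/5)*(9/55) = (67/5)*(9/55) = 603/275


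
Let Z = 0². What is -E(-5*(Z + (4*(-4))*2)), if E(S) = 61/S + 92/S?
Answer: -153/160 ≈ -0.95625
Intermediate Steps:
Z = 0
E(S) = 153/S
-E(-5*(Z + (4*(-4))*2)) = -153/((-5*(0 + (4*(-4))*2))) = -153/((-5*(0 - 16*2))) = -153/((-5*(0 - 32))) = -153/((-5*(-32))) = -153/160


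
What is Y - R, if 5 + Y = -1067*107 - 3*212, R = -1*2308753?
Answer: 2193943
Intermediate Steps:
R = -2308753
Y = -114810 (Y = -5 + (-1067*107 - 3*212) = -5 + (-114169 - 636) = -5 - 114805 = -114810)
Y - R = -114810 - 1*(-2308753) = -114810 + 2308753 = 2193943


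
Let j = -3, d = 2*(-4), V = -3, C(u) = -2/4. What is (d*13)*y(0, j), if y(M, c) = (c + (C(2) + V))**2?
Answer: -4394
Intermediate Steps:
C(u) = -1/2 (C(u) = -2*1/4 = -1/2)
d = -8
y(M, c) = (-7/2 + c)**2 (y(M, c) = (c + (-1/2 - 3))**2 = (c - 7/2)**2 = (-7/2 + c)**2)
(d*13)*y(0, j) = (-8*13)*((-7 + 2*(-3))**2/4) = -26*(-7 - 6)**2 = -26*(-13)**2 = -26*169 = -104*169/4 = -4394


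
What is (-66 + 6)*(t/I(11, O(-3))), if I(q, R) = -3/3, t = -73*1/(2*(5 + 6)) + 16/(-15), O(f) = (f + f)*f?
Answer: -2894/11 ≈ -263.09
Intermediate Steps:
O(f) = 2*f² (O(f) = (2*f)*f = 2*f²)
t = -1447/330 (t = -73/(11*2) + 16*(-1/15) = -73/22 - 16/15 = -1447/330 ≈ -4.3848)
I(q, R) = -1 (I(q, R) = -3*⅓ = -1)
(-66 + 6)*(t/I(11, O(-3))) = (-66 + 6)*(-1447/330/(-1)) = -(-2894)*(-1)/11 = -60*1447/330 = -2894/11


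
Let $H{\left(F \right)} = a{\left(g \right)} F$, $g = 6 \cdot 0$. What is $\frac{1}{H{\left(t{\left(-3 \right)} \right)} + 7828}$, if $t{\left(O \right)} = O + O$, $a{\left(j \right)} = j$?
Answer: $\frac{1}{7828} \approx 0.00012775$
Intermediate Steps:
$g = 0$
$t{\left(O \right)} = 2 O$
$H{\left(F \right)} = 0$ ($H{\left(F \right)} = 0 F = 0$)
$\frac{1}{H{\left(t{\left(-3 \right)} \right)} + 7828} = \frac{1}{0 + 7828} = \frac{1}{7828}$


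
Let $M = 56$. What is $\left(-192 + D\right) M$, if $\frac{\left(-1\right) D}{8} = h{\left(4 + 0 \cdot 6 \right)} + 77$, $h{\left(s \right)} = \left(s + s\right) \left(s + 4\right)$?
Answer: $-73920$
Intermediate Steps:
$h{\left(s \right)} = 2 s \left(4 + s\right)$
$D = -1128$ ($D = - 8 \left(2 \left(4 + 0 \cdot 6\right) \left(4 + \left(4 + 0 \cdot 6\right)\right) + 77\right) = - 8 \left(2 \left(4 + 0\right) \left(4 + \left(4 + 0\right)\right) + 77\right) = - 8 \left(2 \cdot 4 \left(4 + 4\right) + 77\right) = - 8 \left(2 \cdot 4 \cdot 8 + 77\right) = - 8 \left(64 + 77\right) = \left(-8\right) 141 = -1128$)
$\left(-192 + D\right) M = \left(-192 - 1128\right) 56 = \left(-1320\right) 56 = -73920$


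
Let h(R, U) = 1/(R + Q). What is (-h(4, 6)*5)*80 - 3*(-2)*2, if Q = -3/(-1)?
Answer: -316/7 ≈ -45.143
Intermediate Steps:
Q = 3 (Q = -3*(-1) = 3)
h(R, U) = 1/(3 + R) (h(R, U) = 1/(R + 3) = 1/(3 + R))
(-h(4, 6)*5)*80 - 3*(-2)*2 = (-1/(3 + 4)*5)*80 - 3*(-2)*2 = (-1/7*5)*80 + 6*2 = (-1*⅐*5)*80 + 12 = -⅐*5*80 + 12 = -5/7*80 + 12 = -400/7 + 12 = -316/7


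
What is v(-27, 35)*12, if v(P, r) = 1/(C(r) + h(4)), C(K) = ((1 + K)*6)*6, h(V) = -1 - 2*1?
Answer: 4/431 ≈ 0.0092807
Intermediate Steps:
h(V) = -3 (h(V) = -1 - 2 = -3)
C(K) = 36 + 36*K (C(K) = (6 + 6*K)*6 = 36 + 36*K)
v(P, r) = 1/(33 + 36*r) (v(P, r) = 1/((36 + 36*r) - 3) = 1/(33 + 36*r))
v(-27, 35)*12 = (1/(3*(11 + 12*35)))*12 = (1/(3*(11 + 420)))*12 = ((⅓)/431)*12 = ((⅓)*(1/431))*12 = (1/1293)*12 = 4/431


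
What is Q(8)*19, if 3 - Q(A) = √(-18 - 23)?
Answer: 57 - 19*I*√41 ≈ 57.0 - 121.66*I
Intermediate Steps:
Q(A) = 3 - I*√41 (Q(A) = 3 - √(-18 - 23) = 3 - √(-41) = 3 - I*√41)
Q(8)*19 = (3 - I*√41)*19 = 57 - 19*I*√41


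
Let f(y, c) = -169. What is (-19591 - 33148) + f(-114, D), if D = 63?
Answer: -52908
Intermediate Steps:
(-19591 - 33148) + f(-114, D) = (-19591 - 33148) - 169 = -52739 - 169 = -52908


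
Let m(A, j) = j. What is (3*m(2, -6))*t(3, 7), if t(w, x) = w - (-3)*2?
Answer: -162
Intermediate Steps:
t(w, x) = 6 + w (t(w, x) = w - 1*(-6) = w + 6 = 6 + w)
(3*m(2, -6))*t(3, 7) = (3*(-6))*(6 + 3) = -18*9 = -162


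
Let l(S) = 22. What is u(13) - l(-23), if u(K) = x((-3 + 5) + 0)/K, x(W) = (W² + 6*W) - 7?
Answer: -277/13 ≈ -21.308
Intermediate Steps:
x(W) = -7 + W² + 6*W
u(K) = 9/K (u(K) = (-7 + ((-3 + 5) + 0)² + 6*((-3 + 5) + 0))/K = (-7 + (2 + 0)² + 6*(2 + 0))/K = (-7 + 2² + 6*2)/K = (-7 + 4 + 12)/K = 9/K)
u(13) - l(-23) = 9/13 - 1*22 = 9*(1/13) - 22 = 9/13 - 22 = -277/13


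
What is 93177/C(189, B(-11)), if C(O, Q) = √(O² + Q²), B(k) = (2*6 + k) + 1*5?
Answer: 1071*√3973/137 ≈ 492.75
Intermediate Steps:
B(k) = 17 + k (B(k) = (12 + k) + 5 = 17 + k)
93177/C(189, B(-11)) = 93177/(√(189² + (17 - 11)²)) = 93177/(√(35721 + 6²)) = 93177/(√(35721 + 36)) = 93177/(√35757) = 93177/((3*√3973)) = 93177*(√3973/11919) = 1071*√3973/137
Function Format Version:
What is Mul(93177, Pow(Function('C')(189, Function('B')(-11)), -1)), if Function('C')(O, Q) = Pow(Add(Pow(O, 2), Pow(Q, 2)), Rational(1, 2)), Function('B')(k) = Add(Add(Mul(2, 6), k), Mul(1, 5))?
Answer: Mul(Rational(1071, 137), Pow(3973, Rational(1, 2))) ≈ 492.75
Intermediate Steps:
Function('B')(k) = Add(17, k) (Function('B')(k) = Add(Add(12, k), 5) = Add(17, k))
Mul(93177, Pow(Function('C')(189, Function('B')(-11)), -1)) = Mul(93177, Pow(Pow(Add(Pow(189, 2), Pow(Add(17, -11), 2)), Rational(1, 2)), -1)) = Mul(93177, Pow(Pow(Add(35721, Pow(6, 2)), Rational(1, 2)), -1)) = Mul(93177, Pow(Pow(Add(35721, 36), Rational(1, 2)), -1)) = Mul(93177, Pow(Pow(35757, Rational(1, 2)), -1)) = Mul(93177, Pow(Mul(3, Pow(3973, Rational(1, 2))), -1)) = Mul(93177, Mul(Rational(1, 11919), Pow(3973, Rational(1, 2)))) = Mul(Rational(1071, 137), Pow(3973, Rational(1, 2)))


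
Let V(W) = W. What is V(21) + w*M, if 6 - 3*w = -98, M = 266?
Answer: 27727/3 ≈ 9242.3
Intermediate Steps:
w = 104/3 (w = 2 - 1/3*(-98) = 2 + 98/3 = 104/3 ≈ 34.667)
V(21) + w*M = 21 + (104/3)*266 = 21 + 27664/3 = 27727/3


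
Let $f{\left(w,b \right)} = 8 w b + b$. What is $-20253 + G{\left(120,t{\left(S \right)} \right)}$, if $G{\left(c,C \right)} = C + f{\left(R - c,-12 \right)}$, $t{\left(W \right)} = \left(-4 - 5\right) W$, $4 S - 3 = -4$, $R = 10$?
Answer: $- \frac{38811}{4} \approx -9702.8$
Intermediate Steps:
$S = - \frac{1}{4}$ ($S = \frac{3}{4} + \frac{1}{4} \left(-4\right) = \frac{3}{4} - 1 = - \frac{1}{4} \approx -0.25$)
$f{\left(w,b \right)} = b + 8 b w$ ($f{\left(w,b \right)} = 8 b w + b = b + 8 b w$)
$t{\left(W \right)} = - 9 W$
$G{\left(c,C \right)} = -972 + C + 96 c$ ($G{\left(c,C \right)} = C - 12 \left(1 + 8 \left(10 - c\right)\right) = C - 12 \left(1 - \left(-80 + 8 c\right)\right) = C - 12 \left(81 - 8 c\right) = C + \left(-972 + 96 c\right) = -972 + C + 96 c$)
$-20253 + G{\left(120,t{\left(S \right)} \right)} = -20253 - - \frac{42201}{4} = -20253 + \left(-972 + \frac{9}{4} + 11520\right) = -20253 + \frac{42201}{4} = - \frac{38811}{4}$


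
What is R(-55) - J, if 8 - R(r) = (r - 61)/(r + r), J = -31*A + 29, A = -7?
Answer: -13148/55 ≈ -239.05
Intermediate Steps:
J = 246 (J = -31*(-7) + 29 = 217 + 29 = 246)
R(r) = 8 - (-61 + r)/(2*r) (R(r) = 8 - (r - 61)/(r + r) = 8 - (-61 + r)/(2*r))
R(-55) - J = (½)*(61 + 15*(-55))/(-55) - 1*246 = (½)*(-1/55)*(61 - 825) - 246 = (½)*(-1/55)*(-764) - 246 = 382/55 - 246 = -13148/55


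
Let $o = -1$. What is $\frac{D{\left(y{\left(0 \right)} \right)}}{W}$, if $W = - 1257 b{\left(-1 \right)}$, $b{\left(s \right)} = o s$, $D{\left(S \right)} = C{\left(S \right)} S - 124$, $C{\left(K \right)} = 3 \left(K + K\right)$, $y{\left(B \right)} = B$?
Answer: $\frac{124}{1257} \approx 0.098648$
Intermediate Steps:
$C{\left(K \right)} = 6 K$ ($C{\left(K \right)} = 3 \cdot 2 K = 6 K$)
$D{\left(S \right)} = -124 + 6 S^{2}$ ($D{\left(S \right)} = 6 S S - 124 = 6 S^{2} - 124 = -124 + 6 S^{2}$)
$b{\left(s \right)} = - s$
$W = -1257$ ($W = - 1257 \left(\left(-1\right) \left(-1\right)\right) = \left(-1257\right) 1 = -1257$)
$\frac{D{\left(y{\left(0 \right)} \right)}}{W} = \frac{-124 + 6 \cdot 0^{2}}{-1257} = \left(-124 + 6 \cdot 0\right) \left(- \frac{1}{1257}\right) = \left(-124 + 0\right) \left(- \frac{1}{1257}\right) = \left(-124\right) \left(- \frac{1}{1257}\right) = \frac{124}{1257}$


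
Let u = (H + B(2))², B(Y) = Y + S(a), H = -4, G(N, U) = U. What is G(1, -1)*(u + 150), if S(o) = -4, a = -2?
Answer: -186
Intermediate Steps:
B(Y) = -4 + Y (B(Y) = Y - 4 = -4 + Y)
u = 36 (u = (-4 + (-4 + 2))² = (-4 - 2)² = (-6)² = 36)
G(1, -1)*(u + 150) = -(36 + 150) = -1*186 = -186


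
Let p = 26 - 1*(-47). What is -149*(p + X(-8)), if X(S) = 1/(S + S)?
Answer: -173883/16 ≈ -10868.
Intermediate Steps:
X(S) = 1/(2*S)
p = 73 (p = 26 + 47 = 73)
-149*(p + X(-8)) = -149*(73 + (½)/(-8)) = -149*(73 + (½)*(-⅛)) = -149*(73 - 1/16) = -149*1167/16 = -173883/16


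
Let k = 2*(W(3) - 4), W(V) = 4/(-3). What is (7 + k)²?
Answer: 121/9 ≈ 13.444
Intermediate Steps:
W(V) = -4/3 (W(V) = 4*(-⅓) = -4/3)
k = -32/3 (k = 2*(-4/3 - 4) = 2*(-16/3) = -32/3 ≈ -10.667)
(7 + k)² = (7 - 32/3)² = (-11/3)² = 121/9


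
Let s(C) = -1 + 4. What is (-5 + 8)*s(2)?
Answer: 9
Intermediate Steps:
s(C) = 3
(-5 + 8)*s(2) = (-5 + 8)*3 = 3*3 = 9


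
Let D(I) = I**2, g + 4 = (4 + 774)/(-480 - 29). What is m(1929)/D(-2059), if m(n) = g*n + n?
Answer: -4446345/2157895829 ≈ -0.0020605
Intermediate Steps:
g = -2814/509 (g = -4 + (4 + 774)/(-480 - 29) = -4 + 778/(-509) = -4 + 778*(-1/509) = -4 - 778/509 = -2814/509 ≈ -5.5285)
m(n) = -2305*n/509 (m(n) = -2814*n/509 + n = -2305*n/509)
m(1929)/D(-2059) = (-2305/509*1929)/((-2059)**2) = -4446345/509/4239481 = -4446345/509*1/4239481 = -4446345/2157895829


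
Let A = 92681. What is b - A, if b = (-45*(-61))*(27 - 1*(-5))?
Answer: -4841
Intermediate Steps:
b = 87840 (b = 2745*(27 + 5) = 2745*32 = 87840)
b - A = 87840 - 1*92681 = 87840 - 92681 = -4841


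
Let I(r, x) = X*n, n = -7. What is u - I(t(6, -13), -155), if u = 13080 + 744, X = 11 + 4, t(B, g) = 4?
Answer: 13929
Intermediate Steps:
X = 15
I(r, x) = -105 (I(r, x) = 15*(-7) = -105)
u = 13824
u - I(t(6, -13), -155) = 13824 - 1*(-105) = 13824 + 105 = 13929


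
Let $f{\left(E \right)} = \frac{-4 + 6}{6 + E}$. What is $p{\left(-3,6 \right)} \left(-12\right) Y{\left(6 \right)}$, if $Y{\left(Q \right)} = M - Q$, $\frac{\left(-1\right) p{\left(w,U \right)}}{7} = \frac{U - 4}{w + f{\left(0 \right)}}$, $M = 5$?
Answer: $63$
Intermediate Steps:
$f{\left(E \right)} = \frac{2}{6 + E}$
$p{\left(w,U \right)} = - \frac{7 \left(-4 + U\right)}{\frac{1}{3} + w}$ ($p{\left(w,U \right)} = - 7 \frac{U - 4}{w + \frac{2}{6 + 0}} = - 7 \frac{-4 + U}{w + \frac{2}{6}} = - 7 \frac{-4 + U}{w + 2 \cdot \frac{1}{6}} = - 7 \frac{-4 + U}{w + \frac{1}{3}} = - 7 \frac{-4 + U}{\frac{1}{3} + w} = - \frac{7 \left(-4 + U\right)}{\frac{1}{3} + w}$)
$Y{\left(Q \right)} = 5 - Q$
$p{\left(-3,6 \right)} \left(-12\right) Y{\left(6 \right)} = \frac{21 \left(4 - 6\right)}{1 + 3 \left(-3\right)} \left(-12\right) \left(5 - 6\right) = \frac{21 \left(4 - 6\right)}{1 - 9} \left(-12\right) \left(5 - 6\right) = 21 \frac{1}{-8} \left(-2\right) \left(-12\right) \left(-1\right) = 21 \left(- \frac{1}{8}\right) \left(-2\right) \left(-12\right) \left(-1\right) = \frac{21}{4} \left(-12\right) \left(-1\right) = \left(-63\right) \left(-1\right) = 63$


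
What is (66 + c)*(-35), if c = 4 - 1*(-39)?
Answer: -3815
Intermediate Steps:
c = 43 (c = 4 + 39 = 43)
(66 + c)*(-35) = (66 + 43)*(-35) = 109*(-35) = -3815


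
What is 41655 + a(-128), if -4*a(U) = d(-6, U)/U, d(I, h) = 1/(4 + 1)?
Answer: 106636801/2560 ≈ 41655.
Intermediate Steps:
d(I, h) = 1/5
a(U) = -1/(20*U)
41655 + a(-128) = 41655 - 1/20/(-128) = 41655 - 1/20*(-1/128) = 41655 + 1/2560 = 106636801/2560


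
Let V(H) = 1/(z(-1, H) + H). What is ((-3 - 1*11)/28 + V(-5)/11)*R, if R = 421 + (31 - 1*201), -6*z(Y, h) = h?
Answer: -72037/550 ≈ -130.98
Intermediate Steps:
z(Y, h) = -h/6
V(H) = 6/(5*H) (V(H) = 1/(-H/6 + H) = 1/(5*H/6) = 6/(5*H))
R = 251 (R = 421 + (31 - 201) = 421 - 170 = 251)
((-3 - 1*11)/28 + V(-5)/11)*R = ((-3 - 1*11)/28 + ((6/5)/(-5))/11)*251 = ((-3 - 11)*(1/28) + ((6/5)*(-⅕))*(1/11))*251 = (-14*1/28 - 6/25*1/11)*251 = (-½ - 6/275)*251 = -287/550*251 = -72037/550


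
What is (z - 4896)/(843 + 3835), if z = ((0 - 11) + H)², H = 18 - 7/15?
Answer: -545998/526275 ≈ -1.0375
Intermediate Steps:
H = 263/15 (H = 18 - 7*1/15 = 18 - 7/15 = 263/15 ≈ 17.533)
z = 9604/225 (z = ((0 - 11) + 263/15)² = (-11 + 263/15)² = (98/15)² = 9604/225 ≈ 42.684)
(z - 4896)/(843 + 3835) = (9604/225 - 4896)/(843 + 3835) = -1091996/225/4678 = -1091996/225*1/4678 = -545998/526275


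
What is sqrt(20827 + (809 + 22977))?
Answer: 3*sqrt(4957) ≈ 211.22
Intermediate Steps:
sqrt(20827 + (809 + 22977)) = sqrt(20827 + 23786) = sqrt(44613) = 3*sqrt(4957)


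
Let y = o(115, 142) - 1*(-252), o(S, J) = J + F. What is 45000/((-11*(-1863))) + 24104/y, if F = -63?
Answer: 56539808/753687 ≈ 75.018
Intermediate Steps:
o(S, J) = -63 + J (o(S, J) = J - 63 = -63 + J)
y = 331 (y = (-63 + 142) - 1*(-252) = 79 + 252 = 331)
45000/((-11*(-1863))) + 24104/y = 45000/((-11*(-1863))) + 24104/331 = 45000/20493 + 24104*(1/331) = 45000*(1/20493) + 24104/331 = 5000/2277 + 24104/331 = 56539808/753687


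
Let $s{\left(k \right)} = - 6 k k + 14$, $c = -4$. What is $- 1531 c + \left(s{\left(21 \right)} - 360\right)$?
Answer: $3132$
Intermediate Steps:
$s{\left(k \right)} = 14 - 6 k^{2}$ ($s{\left(k \right)} = - 6 k^{2} + 14 = 14 - 6 k^{2}$)
$- 1531 c + \left(s{\left(21 \right)} - 360\right) = \left(-1531\right) \left(-4\right) + \left(\left(14 - 6 \cdot 21^{2}\right) - 360\right) = 6124 + \left(\left(14 - 2646\right) - 360\right) = 6124 - 2992 = 3132$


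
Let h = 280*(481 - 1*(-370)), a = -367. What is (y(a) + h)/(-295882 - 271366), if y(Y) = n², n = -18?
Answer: -59651/141812 ≈ -0.42063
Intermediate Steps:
y(Y) = 324 (y(Y) = (-18)² = 324)
h = 238280 (h = 280*(481 + 370) = 280*851 = 238280)
(y(a) + h)/(-295882 - 271366) = (324 + 238280)/(-295882 - 271366) = 238604/(-567248) = 238604*(-1/567248) = -59651/141812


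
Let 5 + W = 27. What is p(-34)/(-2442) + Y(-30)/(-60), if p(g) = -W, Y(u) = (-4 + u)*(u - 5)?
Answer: -1467/74 ≈ -19.824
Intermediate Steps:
W = 22 (W = -5 + 27 = 22)
Y(u) = (-5 + u)*(-4 + u) (Y(u) = (-4 + u)*(-5 + u) = (-5 + u)*(-4 + u))
p(g) = -22 (p(g) = -1*22 = -22)
p(-34)/(-2442) + Y(-30)/(-60) = -22/(-2442) + (20 + (-30)² - 9*(-30))/(-60) = -22*(-1/2442) + (20 + 900 + 270)*(-1/60) = 1/111 + 1190*(-1/60) = 1/111 - 119/6 = -1467/74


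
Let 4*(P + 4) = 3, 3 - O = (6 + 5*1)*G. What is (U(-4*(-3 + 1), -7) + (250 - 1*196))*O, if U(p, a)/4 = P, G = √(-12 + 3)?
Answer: 123 - 1353*I ≈ 123.0 - 1353.0*I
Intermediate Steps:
G = 3*I (G = √(-9) = 3*I ≈ 3.0*I)
O = 3 - 33*I (O = 3 - (6 + 5*1)*3*I = 3 - (6 + 5)*3*I = 3 - 11*3*I = 3 - 33*I ≈ 3.0 - 33.0*I)
P = -13/4 (P = -4 + (¼)*3 = -4 + ¾ = -13/4 ≈ -3.2500)
U(p, a) = -13 (U(p, a) = 4*(-13/4) = -13)
(U(-4*(-3 + 1), -7) + (250 - 1*196))*O = (-13 + (250 - 1*196))*(3 - 33*I) = (-13 + (250 - 196))*(3 - 33*I) = (-13 + 54)*(3 - 33*I) = 41*(3 - 33*I) = 123 - 1353*I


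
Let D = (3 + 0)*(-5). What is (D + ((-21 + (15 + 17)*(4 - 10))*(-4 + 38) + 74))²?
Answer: 51595489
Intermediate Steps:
D = -15 (D = 3*(-5) = -15)
(D + ((-21 + (15 + 17)*(4 - 10))*(-4 + 38) + 74))² = (-15 + ((-21 + (15 + 17)*(4 - 10))*(-4 + 38) + 74))² = (-15 + ((-21 + 32*(-6))*34 + 74))² = (-15 + ((-21 - 192)*34 + 74))² = (-15 + (-213*34 + 74))² = (-15 + (-7242 + 74))² = (-15 - 7168)² = (-7183)² = 51595489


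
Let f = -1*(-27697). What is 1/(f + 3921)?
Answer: 1/31618 ≈ 3.1628e-5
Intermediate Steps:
f = 27697
1/(f + 3921) = 1/(27697 + 3921) = 1/31618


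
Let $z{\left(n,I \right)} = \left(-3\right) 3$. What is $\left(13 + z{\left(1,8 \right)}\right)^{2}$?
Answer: $16$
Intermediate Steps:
$z{\left(n,I \right)} = -9$
$\left(13 + z{\left(1,8 \right)}\right)^{2} = \left(13 - 9\right)^{2} = 4^{2} = 16$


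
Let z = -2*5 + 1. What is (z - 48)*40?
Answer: -2280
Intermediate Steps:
z = -9 (z = -10 + 1 = -9)
(z - 48)*40 = (-9 - 48)*40 = -57*40 = -2280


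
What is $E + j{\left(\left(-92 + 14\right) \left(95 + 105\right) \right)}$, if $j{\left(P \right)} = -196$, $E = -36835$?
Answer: $-37031$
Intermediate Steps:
$E + j{\left(\left(-92 + 14\right) \left(95 + 105\right) \right)} = -36835 - 196 = -37031$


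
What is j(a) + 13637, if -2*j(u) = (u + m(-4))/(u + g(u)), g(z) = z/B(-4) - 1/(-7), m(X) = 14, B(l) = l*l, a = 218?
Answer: 176988127/12979 ≈ 13637.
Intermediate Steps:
B(l) = l²
g(z) = ⅐ + z/16 (g(z) = z/((-4)²) - 1/(-7) = z/16 - 1*(-⅐) = z*(1/16) + ⅐ = z/16 + ⅐ = ⅐ + z/16)
j(u) = -(14 + u)/(2*(⅐ + 17*u/16)) (j(u) = -(u + 14)/(2*(u + (⅐ + u/16))) = -(14 + u)/(2*(⅐ + 17*u/16)))
j(a) + 13637 = 56*(-14 - 1*218)/(16 + 119*218) + 13637 = 56*(-14 - 218)/(16 + 25942) + 13637 = 56*(-232)/25958 + 13637 = 56*(1/25958)*(-232) + 13637 = -6496/12979 + 13637 = 176988127/12979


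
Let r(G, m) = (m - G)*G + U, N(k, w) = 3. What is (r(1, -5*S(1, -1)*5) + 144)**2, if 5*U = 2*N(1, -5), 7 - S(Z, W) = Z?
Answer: 841/25 ≈ 33.640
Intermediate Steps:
S(Z, W) = 7 - Z
U = 6/5 (U = (2*3)/5 = (1/5)*6 = 6/5 ≈ 1.2000)
r(G, m) = 6/5 + G*(m - G) (r(G, m) = (m - G)*G + 6/5 = G*(m - G) + 6/5 = 6/5 + G*(m - G))
(r(1, -5*S(1, -1)*5) + 144)**2 = ((6/5 - 1*1**2 + 1*(-5*(7 - 1*1)*5)) + 144)**2 = ((6/5 - 1*1 + 1*(-5*(7 - 1)*5)) + 144)**2 = ((6/5 - 1 + 1*(-5*6*5)) + 144)**2 = ((6/5 - 1 + 1*(-30*5)) + 144)**2 = ((6/5 - 1 + 1*(-150)) + 144)**2 = ((6/5 - 1 - 150) + 144)**2 = (-749/5 + 144)**2 = (-29/5)**2 = 841/25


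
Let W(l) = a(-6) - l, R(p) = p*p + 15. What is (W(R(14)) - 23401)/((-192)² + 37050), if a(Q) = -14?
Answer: -11813/36957 ≈ -0.31964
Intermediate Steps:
R(p) = 15 + p² (R(p) = p² + 15 = 15 + p²)
W(l) = -14 - l
(W(R(14)) - 23401)/((-192)² + 37050) = ((-14 - (15 + 14²)) - 23401)/((-192)² + 37050) = ((-14 - (15 + 196)) - 23401)/(36864 + 37050) = ((-14 - 1*211) - 23401)/73914 = ((-14 - 211) - 23401)*(1/73914) = (-225 - 23401)*(1/73914) = -23626*1/73914 = -11813/36957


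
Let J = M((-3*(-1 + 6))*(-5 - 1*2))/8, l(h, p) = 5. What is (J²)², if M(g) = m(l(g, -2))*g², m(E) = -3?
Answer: 1196738909469140625/4096 ≈ 2.9217e+14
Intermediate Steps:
M(g) = -3*g²
J = -33075/8 (J = -3*9*(-1 + 6)²*(-5 - 1*2)²/8 = -3*225*(-5 - 2)²*(⅛) = -3*(-15*(-7))²*(⅛) = -3*105²*(⅛) = -3*11025*(⅛) = -33075*⅛ = -33075/8 ≈ -4134.4)
(J²)² = ((-33075/8)²)² = (1093955625/64)² = 1196738909469140625/4096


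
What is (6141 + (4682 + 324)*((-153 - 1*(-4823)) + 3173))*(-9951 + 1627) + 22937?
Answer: -326868465539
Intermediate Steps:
(6141 + (4682 + 324)*((-153 - 1*(-4823)) + 3173))*(-9951 + 1627) + 22937 = (6141 + 5006*((-153 + 4823) + 3173))*(-8324) + 22937 = (6141 + 5006*(4670 + 3173))*(-8324) + 22937 = (6141 + 5006*7843)*(-8324) + 22937 = (6141 + 39262058)*(-8324) + 22937 = 39268199*(-8324) + 22937 = -326868488476 + 22937 = -326868465539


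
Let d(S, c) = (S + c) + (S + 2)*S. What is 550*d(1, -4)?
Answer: 0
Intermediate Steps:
d(S, c) = S + c + S*(2 + S) (d(S, c) = (S + c) + (2 + S)*S = (S + c) + S*(2 + S) = S + c + S*(2 + S))
550*d(1, -4) = 550*(-4 + 1**2 + 3*1) = 550*(-4 + 1 + 3) = 550*0 = 0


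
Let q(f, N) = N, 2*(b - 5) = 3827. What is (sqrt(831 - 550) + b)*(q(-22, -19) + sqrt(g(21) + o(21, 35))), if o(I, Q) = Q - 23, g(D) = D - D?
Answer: -(19 - 2*sqrt(3))*(3837 + 2*sqrt(281))/2 ≈ -30066.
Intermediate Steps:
b = 3837/2 (b = 5 + (1/2)*3827 = 5 + 3827/2 = 3837/2 ≈ 1918.5)
g(D) = 0
o(I, Q) = -23 + Q
(sqrt(831 - 550) + b)*(q(-22, -19) + sqrt(g(21) + o(21, 35))) = (sqrt(831 - 550) + 3837/2)*(-19 + sqrt(0 + (-23 + 35))) = (sqrt(281) + 3837/2)*(-19 + sqrt(0 + 12)) = (3837/2 + sqrt(281))*(-19 + sqrt(12)) = (3837/2 + sqrt(281))*(-19 + 2*sqrt(3)) = (-19 + 2*sqrt(3))*(3837/2 + sqrt(281))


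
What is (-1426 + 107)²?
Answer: 1739761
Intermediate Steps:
(-1426 + 107)² = (-1319)² = 1739761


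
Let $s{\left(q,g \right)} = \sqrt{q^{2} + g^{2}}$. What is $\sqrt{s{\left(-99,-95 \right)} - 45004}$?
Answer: $\sqrt{-45004 + \sqrt{18826}} \approx 211.82 i$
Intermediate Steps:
$s{\left(q,g \right)} = \sqrt{g^{2} + q^{2}}$
$\sqrt{s{\left(-99,-95 \right)} - 45004} = \sqrt{\sqrt{\left(-95\right)^{2} + \left(-99\right)^{2}} - 45004} = \sqrt{\sqrt{9025 + 9801} - 45004} = \sqrt{\sqrt{18826} - 45004} = \sqrt{-45004 + \sqrt{18826}}$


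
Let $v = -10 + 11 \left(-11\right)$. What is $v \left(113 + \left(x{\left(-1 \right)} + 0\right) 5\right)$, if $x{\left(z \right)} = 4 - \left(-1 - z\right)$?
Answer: $-17423$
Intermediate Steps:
$v = -131$ ($v = -10 - 121 = -131$)
$x{\left(z \right)} = 5 + z$ ($x{\left(z \right)} = 4 + \left(1 + z\right) = 5 + z$)
$v \left(113 + \left(x{\left(-1 \right)} + 0\right) 5\right) = - 131 \left(113 + \left(\left(5 - 1\right) + 0\right) 5\right) = - 131 \left(113 + \left(4 + 0\right) 5\right) = - 131 \left(113 + 4 \cdot 5\right) = - 131 \left(113 + 20\right) = \left(-131\right) 133 = -17423$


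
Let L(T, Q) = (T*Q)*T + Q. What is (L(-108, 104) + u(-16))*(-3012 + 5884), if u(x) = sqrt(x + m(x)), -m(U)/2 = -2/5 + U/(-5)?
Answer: 3484195520 + 17232*I*sqrt(15)/5 ≈ 3.4842e+9 + 13348.0*I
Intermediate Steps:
m(U) = 4/5 + 2*U/5 (m(U) = -2*(-2/5 + U/(-5)) = -2*(-2*1/5 + U*(-1/5)) = -2*(-2/5 - U/5) = 4/5 + 2*U/5)
L(T, Q) = Q + Q*T**2 (L(T, Q) = (Q*T)*T + Q = Q*T**2 + Q = Q + Q*T**2)
u(x) = sqrt(4/5 + 7*x/5) (u(x) = sqrt(x + (4/5 + 2*x/5)) = sqrt(4/5 + 7*x/5))
(L(-108, 104) + u(-16))*(-3012 + 5884) = (104*(1 + (-108)**2) + sqrt(20 + 35*(-16))/5)*(-3012 + 5884) = (104*(1 + 11664) + sqrt(20 - 560)/5)*2872 = (104*11665 + sqrt(-540)/5)*2872 = (1213160 + (6*I*sqrt(15))/5)*2872 = (1213160 + 6*I*sqrt(15)/5)*2872 = 3484195520 + 17232*I*sqrt(15)/5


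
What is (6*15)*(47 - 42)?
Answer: 450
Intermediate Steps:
(6*15)*(47 - 42) = 90*5 = 450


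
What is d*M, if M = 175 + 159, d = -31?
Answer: -10354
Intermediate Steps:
M = 334
d*M = -31*334 = -10354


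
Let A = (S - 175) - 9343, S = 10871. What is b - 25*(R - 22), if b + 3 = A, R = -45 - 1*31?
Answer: 3800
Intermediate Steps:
R = -76 (R = -45 - 31 = -76)
A = 1353 (A = (10871 - 175) - 9343 = 10696 - 9343 = 1353)
b = 1350 (b = -3 + 1353 = 1350)
b - 25*(R - 22) = 1350 - 25*(-76 - 22) = 1350 - 25*(-98) = 1350 - 1*(-2450) = 1350 + 2450 = 3800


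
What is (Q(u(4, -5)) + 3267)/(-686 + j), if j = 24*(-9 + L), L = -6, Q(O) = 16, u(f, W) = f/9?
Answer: -3283/1046 ≈ -3.1386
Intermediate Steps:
u(f, W) = f/9 (u(f, W) = f*(⅑) = f/9)
j = -360 (j = 24*(-9 - 6) = 24*(-15) = -360)
(Q(u(4, -5)) + 3267)/(-686 + j) = (16 + 3267)/(-686 - 360) = 3283/(-1046) = 3283*(-1/1046) = -3283/1046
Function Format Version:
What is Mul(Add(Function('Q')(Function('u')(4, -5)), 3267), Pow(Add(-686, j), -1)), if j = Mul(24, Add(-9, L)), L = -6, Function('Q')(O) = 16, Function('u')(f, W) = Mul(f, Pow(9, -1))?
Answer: Rational(-3283, 1046) ≈ -3.1386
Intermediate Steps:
Function('u')(f, W) = Mul(Rational(1, 9), f) (Function('u')(f, W) = Mul(f, Rational(1, 9)) = Mul(Rational(1, 9), f))
j = -360 (j = Mul(24, Add(-9, -6)) = Mul(24, -15) = -360)
Mul(Add(Function('Q')(Function('u')(4, -5)), 3267), Pow(Add(-686, j), -1)) = Mul(Add(16, 3267), Pow(Add(-686, -360), -1)) = Mul(3283, Pow(-1046, -1)) = Mul(3283, Rational(-1, 1046)) = Rational(-3283, 1046)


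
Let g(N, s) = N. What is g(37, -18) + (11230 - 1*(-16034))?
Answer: 27301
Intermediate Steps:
g(37, -18) + (11230 - 1*(-16034)) = 37 + (11230 - 1*(-16034)) = 37 + (11230 + 16034) = 37 + 27264 = 27301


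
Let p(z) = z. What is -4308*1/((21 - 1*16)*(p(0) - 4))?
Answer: 1077/5 ≈ 215.40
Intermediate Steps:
-4308*1/((21 - 1*16)*(p(0) - 4)) = -4308*1/((0 - 4)*(21 - 1*16)) = -4308*(-1/(4*(21 - 16))) = -4308/((-4*5)) = -4308/(-20) = -4308*(-1/20) = 1077/5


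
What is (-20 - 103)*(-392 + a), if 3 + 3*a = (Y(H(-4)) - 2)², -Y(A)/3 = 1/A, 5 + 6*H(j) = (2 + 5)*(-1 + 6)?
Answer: 1201546/25 ≈ 48062.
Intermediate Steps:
H(j) = 5 (H(j) = -⅚ + ((2 + 5)*(-1 + 6))/6 = -⅚ + (7*5)/6 = -⅚ + (⅙)*35 = -⅚ + 35/6 = 5)
Y(A) = -3/A
a = 94/75 (a = -1 + (-3/5 - 2)²/3 = -1 + (-3*⅕ - 2)²/3 = -1 + (-⅗ - 2)²/3 = -1 + (-13/5)²/3 = -1 + (⅓)*(169/25) = -1 + 169/75 = 94/75 ≈ 1.2533)
(-20 - 103)*(-392 + a) = (-20 - 103)*(-392 + 94/75) = -123*(-29306/75) = 1201546/25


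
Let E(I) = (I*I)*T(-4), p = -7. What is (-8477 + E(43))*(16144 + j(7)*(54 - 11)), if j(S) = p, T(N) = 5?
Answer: 12167424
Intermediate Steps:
j(S) = -7
E(I) = 5*I² (E(I) = (I*I)*5 = I²*5 = 5*I²)
(-8477 + E(43))*(16144 + j(7)*(54 - 11)) = (-8477 + 5*43²)*(16144 - 7*(54 - 11)) = (-8477 + 5*1849)*(16144 - 7*43) = (-8477 + 9245)*(16144 - 301) = 768*15843 = 12167424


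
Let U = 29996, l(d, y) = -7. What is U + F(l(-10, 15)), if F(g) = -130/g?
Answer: 210102/7 ≈ 30015.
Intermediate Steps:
U + F(l(-10, 15)) = 29996 - 130/(-7) = 29996 - 130*(-⅐) = 29996 + 130/7 = 210102/7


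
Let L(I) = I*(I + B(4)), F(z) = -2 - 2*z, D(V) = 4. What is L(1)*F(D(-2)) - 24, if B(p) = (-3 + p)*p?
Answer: -74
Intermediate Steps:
B(p) = p*(-3 + p)
L(I) = I*(4 + I) (L(I) = I*(I + 4*(-3 + 4)) = I*(I + 4*1) = I*(I + 4) = I*(4 + I))
L(1)*F(D(-2)) - 24 = (1*(4 + 1))*(-2 - 2*4) - 24 = (1*5)*(-2 - 8) - 24 = 5*(-10) - 24 = -50 - 24 = -74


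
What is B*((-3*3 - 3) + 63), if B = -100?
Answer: -5100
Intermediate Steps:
B*((-3*3 - 3) + 63) = -100*((-3*3 - 3) + 63) = -100*((-9 - 3) + 63) = -100*(-12 + 63) = -100*51 = -5100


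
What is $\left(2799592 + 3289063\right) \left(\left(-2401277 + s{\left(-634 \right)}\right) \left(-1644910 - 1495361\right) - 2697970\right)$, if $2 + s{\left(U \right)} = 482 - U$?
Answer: $45891164278559726965$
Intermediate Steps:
$s{\left(U \right)} = 480 - U$ ($s{\left(U \right)} = -2 - \left(-482 + U\right) = 480 - U$)
$\left(2799592 + 3289063\right) \left(\left(-2401277 + s{\left(-634 \right)}\right) \left(-1644910 - 1495361\right) - 2697970\right) = \left(2799592 + 3289063\right) \left(\left(-2401277 + \left(480 - -634\right)\right) \left(-1644910 - 1495361\right) - 2697970\right) = 6088655 \left(\left(-2401277 + \left(480 + 634\right)\right) \left(-3140271\right) - 2697970\right) = 6088655 \left(\left(-2401277 + 1114\right) \left(-3140271\right) - 2697970\right) = 6088655 \left(\left(-2400163\right) \left(-3140271\right) - 2697970\right) = 6088655 \left(7537162264173 - 2697970\right) = 6088655 \cdot 7537159566203 = 45891164278559726965$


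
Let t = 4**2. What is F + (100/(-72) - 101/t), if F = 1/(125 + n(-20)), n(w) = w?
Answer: -38767/5040 ≈ -7.6919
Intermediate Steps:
t = 16
F = 1/105 (F = 1/(125 - 20) = 1/105 ≈ 0.0095238)
F + (100/(-72) - 101/t) = 1/105 + (100/(-72) - 101/16) = 1/105 + (100*(-1/72) - 101*1/16) = 1/105 + (-25/18 - 101/16) = 1/105 - 1109/144 = -38767/5040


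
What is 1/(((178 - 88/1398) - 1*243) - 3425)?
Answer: -699/2439554 ≈ -0.00028653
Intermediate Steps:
1/(((178 - 88/1398) - 1*243) - 3425) = 1/(((178 - 88*1/1398) - 243) - 3425) = 1/(((178 - 44/699) - 243) - 3425) = 1/((124378/699 - 243) - 3425) = 1/(-45479/699 - 3425) = 1/(-2439554/699) = -699/2439554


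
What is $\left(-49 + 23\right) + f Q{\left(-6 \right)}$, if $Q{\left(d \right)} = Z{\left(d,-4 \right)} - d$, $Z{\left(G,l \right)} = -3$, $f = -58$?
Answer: $-200$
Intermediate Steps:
$Q{\left(d \right)} = -3 - d$
$\left(-49 + 23\right) + f Q{\left(-6 \right)} = \left(-49 + 23\right) - 58 \left(-3 - -6\right) = -26 - 58 \left(-3 + 6\right) = -26 - 174 = -200$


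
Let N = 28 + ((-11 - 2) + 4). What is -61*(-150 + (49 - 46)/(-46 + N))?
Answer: 82411/9 ≈ 9156.8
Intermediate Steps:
N = 19 (N = 28 + (-13 + 4) = 28 - 9 = 19)
-61*(-150 + (49 - 46)/(-46 + N)) = -61*(-150 + (49 - 46)/(-46 + 19)) = -61*(-150 + 3/(-27)) = -61*(-150 + 3*(-1/27)) = -61*(-150 - ⅑) = -61*(-1351/9) = 82411/9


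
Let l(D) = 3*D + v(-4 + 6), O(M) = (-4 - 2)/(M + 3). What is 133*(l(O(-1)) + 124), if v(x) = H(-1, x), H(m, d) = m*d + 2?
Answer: 15295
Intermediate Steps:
H(m, d) = 2 + d*m (H(m, d) = d*m + 2 = 2 + d*m)
v(x) = 2 - x (v(x) = 2 + x*(-1) = 2 - x)
O(M) = -6/(3 + M)
l(D) = 3*D (l(D) = 3*D + (2 - (-4 + 6)) = 3*D + (2 - 1*2) = 3*D + (2 - 2) = 3*D + 0 = 3*D)
133*(l(O(-1)) + 124) = 133*(3*(-6/(3 - 1)) + 124) = 133*(3*(-6/2) + 124) = 133*(3*(-6*½) + 124) = 133*(3*(-3) + 124) = 133*(-9 + 124) = 133*115 = 15295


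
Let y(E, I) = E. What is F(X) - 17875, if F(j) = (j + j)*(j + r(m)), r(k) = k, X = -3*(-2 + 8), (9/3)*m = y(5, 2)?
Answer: -17287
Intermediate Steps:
m = 5/3 (m = (1/3)*5 = 5/3 ≈ 1.6667)
X = -18 (X = -3*6 = -18)
F(j) = 2*j*(5/3 + j) (F(j) = (j + j)*(j + 5/3) = (2*j)*(5/3 + j) = 2*j*(5/3 + j))
F(X) - 17875 = (2/3)*(-18)*(5 + 3*(-18)) - 17875 = (2/3)*(-18)*(5 - 54) - 17875 = (2/3)*(-18)*(-49) - 17875 = 588 - 17875 = -17287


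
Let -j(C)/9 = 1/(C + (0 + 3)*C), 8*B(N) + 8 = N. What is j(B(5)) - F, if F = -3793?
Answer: 3799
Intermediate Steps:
B(N) = -1 + N/8
j(C) = -9/(4*C) (j(C) = -9/(C + (0 + 3)*C) = -9/(C + 3*C) = -9*1/(4*C) = -9/(4*C))
j(B(5)) - F = -9/(4*(-1 + (⅛)*5)) - 1*(-3793) = -9/(4*(-1 + 5/8)) + 3793 = -9/(4*(-3/8)) + 3793 = -9/4*(-8/3) + 3793 = 6 + 3793 = 3799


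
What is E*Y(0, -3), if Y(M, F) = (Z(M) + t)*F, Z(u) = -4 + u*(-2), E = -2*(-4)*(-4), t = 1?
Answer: -288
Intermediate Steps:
E = -32 (E = 8*(-4) = -32)
Z(u) = -4 - 2*u
Y(M, F) = F*(-3 - 2*M) (Y(M, F) = ((-4 - 2*M) + 1)*F = (-3 - 2*M)*F = F*(-3 - 2*M))
E*Y(0, -3) = -(-32)*(-3)*(3 + 2*0) = -(-32)*(-3)*(3 + 0) = -(-32)*(-3)*3 = -32*9 = -288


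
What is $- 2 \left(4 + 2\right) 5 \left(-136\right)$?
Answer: $8160$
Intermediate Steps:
$- 2 \left(4 + 2\right) 5 \left(-136\right) = \left(-2\right) 6 \cdot 5 \left(-136\right) = \left(-12\right) 5 \left(-136\right) = \left(-60\right) \left(-136\right) = 8160$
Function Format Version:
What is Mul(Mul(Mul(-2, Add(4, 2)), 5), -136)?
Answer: 8160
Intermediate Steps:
Mul(Mul(Mul(-2, Add(4, 2)), 5), -136) = Mul(Mul(Mul(-2, 6), 5), -136) = Mul(Mul(-12, 5), -136) = Mul(-60, -136) = 8160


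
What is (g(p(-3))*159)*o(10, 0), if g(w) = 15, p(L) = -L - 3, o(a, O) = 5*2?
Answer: 23850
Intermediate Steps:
o(a, O) = 10
p(L) = -3 - L
(g(p(-3))*159)*o(10, 0) = (15*159)*10 = 2385*10 = 23850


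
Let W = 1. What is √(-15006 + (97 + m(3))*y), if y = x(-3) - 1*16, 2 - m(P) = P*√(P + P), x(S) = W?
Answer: √(-16491 + 45*√6) ≈ 127.99*I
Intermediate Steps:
x(S) = 1
m(P) = 2 - √2*P^(3/2) (m(P) = 2 - P*√(P + P) = 2 - P*√(2*P) = 2 - P*√2*√P = 2 - √2*P^(3/2))
y = -15 (y = 1 - 1*16 = 1 - 16 = -15)
√(-15006 + (97 + m(3))*y) = √(-15006 + (97 + (2 - √2*3^(3/2)))*(-15)) = √(-15006 + (97 + (2 - √2*3*√3))*(-15)) = √(-15006 + (97 + (2 - 3*√6))*(-15)) = √(-15006 + (99 - 3*√6)*(-15)) = √(-15006 + (-1485 + 45*√6)) = √(-16491 + 45*√6)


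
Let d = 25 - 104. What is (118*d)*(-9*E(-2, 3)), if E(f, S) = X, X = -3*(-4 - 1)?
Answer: 1258470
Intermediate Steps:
X = 15 (X = -3*(-5) = 15)
d = -79
E(f, S) = 15
(118*d)*(-9*E(-2, 3)) = (118*(-79))*(-9*15) = -9322*(-135) = 1258470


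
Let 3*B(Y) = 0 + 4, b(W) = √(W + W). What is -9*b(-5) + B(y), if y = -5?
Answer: 4/3 - 9*I*√10 ≈ 1.3333 - 28.461*I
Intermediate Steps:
b(W) = √2*√W (b(W) = √(2*W) = √2*√W)
B(Y) = 4/3 (B(Y) = (0 + 4)/3 = (⅓)*4 = 4/3)
-9*b(-5) + B(y) = -9*√2*√(-5) + 4/3 = -9*√2*I*√5 + 4/3 = -9*I*√10 + 4/3 = 4/3 - 9*I*√10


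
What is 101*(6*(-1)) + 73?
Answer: -533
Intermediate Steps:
101*(6*(-1)) + 73 = 101*(-6) + 73 = -606 + 73 = -533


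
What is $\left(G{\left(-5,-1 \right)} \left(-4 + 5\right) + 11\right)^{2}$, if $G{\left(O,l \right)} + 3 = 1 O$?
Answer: $9$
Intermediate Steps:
$G{\left(O,l \right)} = -3 + O$ ($G{\left(O,l \right)} = -3 + 1 O = -3 + O$)
$\left(G{\left(-5,-1 \right)} \left(-4 + 5\right) + 11\right)^{2} = \left(\left(-3 - 5\right) \left(-4 + 5\right) + 11\right)^{2} = \left(\left(-8\right) 1 + 11\right)^{2} = \left(-8 + 11\right)^{2} = 3^{2} = 9$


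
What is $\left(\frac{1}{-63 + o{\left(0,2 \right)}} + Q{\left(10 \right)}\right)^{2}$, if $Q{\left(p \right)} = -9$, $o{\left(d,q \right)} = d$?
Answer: $\frac{322624}{3969} \approx 81.286$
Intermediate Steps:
$\left(\frac{1}{-63 + o{\left(0,2 \right)}} + Q{\left(10 \right)}\right)^{2} = \left(\frac{1}{-63 + 0} - 9\right)^{2} = \left(\frac{1}{-63} - 9\right)^{2} = \left(- \frac{1}{63} - 9\right)^{2} = \left(- \frac{568}{63}\right)^{2} = \frac{322624}{3969}$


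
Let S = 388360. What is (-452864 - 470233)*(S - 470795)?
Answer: 76095501195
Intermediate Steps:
(-452864 - 470233)*(S - 470795) = (-452864 - 470233)*(388360 - 470795) = -923097*(-82435) = 76095501195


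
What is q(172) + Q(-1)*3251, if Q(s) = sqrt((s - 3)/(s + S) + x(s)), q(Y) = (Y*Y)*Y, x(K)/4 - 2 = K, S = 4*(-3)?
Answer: 5088448 + 6502*sqrt(182)/13 ≈ 5.0952e+6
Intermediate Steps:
S = -12
x(K) = 8 + 4*K
q(Y) = Y**3 (q(Y) = Y**2*Y = Y**3)
Q(s) = sqrt(8 + 4*s + (-3 + s)/(-12 + s)) (Q(s) = sqrt((s - 3)/(s - 12) + (8 + 4*s)) = sqrt((-3 + s)/(-12 + s) + (8 + 4*s)) = sqrt(8 + 4*s + (-3 + s)/(-12 + s)))
q(172) + Q(-1)*3251 = 172**3 + sqrt((-99 - 39*(-1) + 4*(-1)**2)/(-12 - 1))*3251 = 5088448 + sqrt((-99 + 39 + 4*1)/(-13))*3251 = 5088448 + sqrt(-(-99 + 39 + 4)/13)*3251 = 5088448 + sqrt(-1/13*(-56))*3251 = 5088448 + sqrt(56/13)*3251 = 5088448 + (2*sqrt(182)/13)*3251 = 5088448 + 6502*sqrt(182)/13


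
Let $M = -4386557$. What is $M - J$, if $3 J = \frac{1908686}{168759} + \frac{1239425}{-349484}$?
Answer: $- \frac{776139039826407325}{176935711068} \approx -4.3866 \cdot 10^{6}$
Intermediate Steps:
$J = \frac{457891094449}{176935711068}$ ($J = \frac{\frac{1908686}{168759} + \frac{1239425}{-349484}}{3} = \frac{1908686 \cdot \frac{1}{168759} + 1239425 \left(- \frac{1}{349484}\right)}{3} = \frac{\frac{1908686}{168759} - \frac{1239425}{349484}}{3} = \frac{1}{3} \cdot \frac{457891094449}{58978570356} = \frac{457891094449}{176935711068} \approx 2.5879$)
$M - J = -4386557 - \frac{457891094449}{176935711068} = - \frac{776139039826407325}{176935711068}$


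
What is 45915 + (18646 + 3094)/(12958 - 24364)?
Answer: 261842375/5703 ≈ 45913.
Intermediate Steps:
45915 + (18646 + 3094)/(12958 - 24364) = 45915 + 21740/(-11406) = 45915 + 21740*(-1/11406) = 45915 - 10870/5703 = 261842375/5703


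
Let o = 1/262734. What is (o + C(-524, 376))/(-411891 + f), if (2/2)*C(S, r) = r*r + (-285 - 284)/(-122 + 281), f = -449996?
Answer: -1968597113323/12001692010074 ≈ -0.16403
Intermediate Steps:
o = 1/262734 ≈ 3.8061e-6
C(S, r) = -569/159 + r² (C(S, r) = r*r + (-285 - 284)/(-122 + 281) = r² - 569/159 = -569/159 + r²)
(o + C(-524, 376))/(-411891 + f) = (1/262734 + (-569/159 + 376²))/(-411891 - 449996) = (1/262734 + (-569/159 + 141376))/(-861887) = (1/262734 + 22478215/159)*(-1/861887) = (1968597113323/13924902)*(-1/861887) = -1968597113323/12001692010074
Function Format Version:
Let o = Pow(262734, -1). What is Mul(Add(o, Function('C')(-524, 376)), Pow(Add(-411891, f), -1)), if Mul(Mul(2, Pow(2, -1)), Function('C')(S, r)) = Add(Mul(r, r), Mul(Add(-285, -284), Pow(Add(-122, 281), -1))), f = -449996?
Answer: Rational(-1968597113323, 12001692010074) ≈ -0.16403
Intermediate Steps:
o = Rational(1, 262734) ≈ 3.8061e-6
Function('C')(S, r) = Add(Rational(-569, 159), Pow(r, 2)) (Function('C')(S, r) = Add(Mul(r, r), Mul(Add(-285, -284), Pow(Add(-122, 281), -1))) = Add(Pow(r, 2), Mul(-569, Pow(159, -1))) = Add(Pow(r, 2), Mul(-569, Rational(1, 159))) = Add(Pow(r, 2), Rational(-569, 159)) = Add(Rational(-569, 159), Pow(r, 2)))
Mul(Add(o, Function('C')(-524, 376)), Pow(Add(-411891, f), -1)) = Mul(Add(Rational(1, 262734), Add(Rational(-569, 159), Pow(376, 2))), Pow(Add(-411891, -449996), -1)) = Mul(Add(Rational(1, 262734), Add(Rational(-569, 159), 141376)), Pow(-861887, -1)) = Mul(Add(Rational(1, 262734), Rational(22478215, 159)), Rational(-1, 861887)) = Mul(Rational(1968597113323, 13924902), Rational(-1, 861887)) = Rational(-1968597113323, 12001692010074)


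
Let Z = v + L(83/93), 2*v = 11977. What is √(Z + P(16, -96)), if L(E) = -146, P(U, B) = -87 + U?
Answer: √23086/2 ≈ 75.970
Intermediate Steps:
v = 11977/2 (v = (½)*11977 = 11977/2 ≈ 5988.5)
Z = 11685/2 (Z = 11977/2 - 146 = 11685/2 ≈ 5842.5)
√(Z + P(16, -96)) = √(11685/2 + (-87 + 16)) = √(11685/2 - 71) = √(11543/2) = √23086/2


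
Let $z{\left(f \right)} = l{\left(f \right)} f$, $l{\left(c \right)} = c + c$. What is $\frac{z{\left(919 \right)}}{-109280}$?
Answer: $- \frac{844561}{54640} \approx -15.457$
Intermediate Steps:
$l{\left(c \right)} = 2 c$
$z{\left(f \right)} = 2 f^{2}$ ($z{\left(f \right)} = 2 f f = 2 f^{2}$)
$\frac{z{\left(919 \right)}}{-109280} = \frac{2 \cdot 919^{2}}{-109280} = 2 \cdot 844561 \left(- \frac{1}{109280}\right) = 1689122 \left(- \frac{1}{109280}\right) = - \frac{844561}{54640}$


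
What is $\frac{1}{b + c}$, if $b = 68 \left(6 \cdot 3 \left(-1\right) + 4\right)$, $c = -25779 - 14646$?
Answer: $- \frac{1}{41377} \approx -2.4168 \cdot 10^{-5}$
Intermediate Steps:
$c = -40425$ ($c = -25779 - 14646 = -40425$)
$b = -952$ ($b = 68 \left(18 \left(-1\right) + 4\right) = 68 \left(-18 + 4\right) = 68 \left(-14\right) = -952$)
$\frac{1}{b + c} = \frac{1}{-952 - 40425} = \frac{1}{-41377} = - \frac{1}{41377}$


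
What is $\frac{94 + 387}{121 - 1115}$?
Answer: $- \frac{481}{994} \approx -0.4839$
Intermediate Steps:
$\frac{94 + 387}{121 - 1115} = \frac{481}{121 - 1115} = \frac{481}{-994} = 481 \left(- \frac{1}{994}\right) = - \frac{481}{994}$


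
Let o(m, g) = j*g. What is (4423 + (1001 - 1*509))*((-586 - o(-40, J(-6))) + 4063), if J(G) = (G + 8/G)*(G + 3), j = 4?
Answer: 16656935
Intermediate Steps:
J(G) = (3 + G)*(G + 8/G) (J(G) = (G + 8/G)*(3 + G) = (3 + G)*(G + 8/G))
o(m, g) = 4*g
(4423 + (1001 - 1*509))*((-586 - o(-40, J(-6))) + 4063) = (4423 + (1001 - 1*509))*((-586 - 4*(8 + (-6)² + 3*(-6) + 24/(-6))) + 4063) = (4423 + (1001 - 509))*((-586 - 4*(8 + 36 - 18 + 24*(-⅙))) + 4063) = (4423 + 492)*((-586 - 4*(8 + 36 - 18 - 4)) + 4063) = 4915*((-586 - 4*22) + 4063) = 4915*((-586 - 1*88) + 4063) = 4915*((-586 - 88) + 4063) = 4915*(-674 + 4063) = 4915*3389 = 16656935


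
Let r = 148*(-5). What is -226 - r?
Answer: 514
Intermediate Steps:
r = -740
-226 - r = -226 - 1*(-740) = -226 + 740 = 514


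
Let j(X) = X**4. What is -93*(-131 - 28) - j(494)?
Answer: -59553554509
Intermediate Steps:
-93*(-131 - 28) - j(494) = -93*(-131 - 28) - 1*494**4 = -93*(-159) - 1*59553569296 = 14787 - 59553569296 = -59553554509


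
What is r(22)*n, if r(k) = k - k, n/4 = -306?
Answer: 0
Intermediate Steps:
n = -1224 (n = 4*(-306) = -1224)
r(k) = 0
r(22)*n = 0*(-1224) = 0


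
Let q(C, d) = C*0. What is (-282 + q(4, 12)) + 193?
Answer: -89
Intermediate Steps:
q(C, d) = 0
(-282 + q(4, 12)) + 193 = (-282 + 0) + 193 = -282 + 193 = -89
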